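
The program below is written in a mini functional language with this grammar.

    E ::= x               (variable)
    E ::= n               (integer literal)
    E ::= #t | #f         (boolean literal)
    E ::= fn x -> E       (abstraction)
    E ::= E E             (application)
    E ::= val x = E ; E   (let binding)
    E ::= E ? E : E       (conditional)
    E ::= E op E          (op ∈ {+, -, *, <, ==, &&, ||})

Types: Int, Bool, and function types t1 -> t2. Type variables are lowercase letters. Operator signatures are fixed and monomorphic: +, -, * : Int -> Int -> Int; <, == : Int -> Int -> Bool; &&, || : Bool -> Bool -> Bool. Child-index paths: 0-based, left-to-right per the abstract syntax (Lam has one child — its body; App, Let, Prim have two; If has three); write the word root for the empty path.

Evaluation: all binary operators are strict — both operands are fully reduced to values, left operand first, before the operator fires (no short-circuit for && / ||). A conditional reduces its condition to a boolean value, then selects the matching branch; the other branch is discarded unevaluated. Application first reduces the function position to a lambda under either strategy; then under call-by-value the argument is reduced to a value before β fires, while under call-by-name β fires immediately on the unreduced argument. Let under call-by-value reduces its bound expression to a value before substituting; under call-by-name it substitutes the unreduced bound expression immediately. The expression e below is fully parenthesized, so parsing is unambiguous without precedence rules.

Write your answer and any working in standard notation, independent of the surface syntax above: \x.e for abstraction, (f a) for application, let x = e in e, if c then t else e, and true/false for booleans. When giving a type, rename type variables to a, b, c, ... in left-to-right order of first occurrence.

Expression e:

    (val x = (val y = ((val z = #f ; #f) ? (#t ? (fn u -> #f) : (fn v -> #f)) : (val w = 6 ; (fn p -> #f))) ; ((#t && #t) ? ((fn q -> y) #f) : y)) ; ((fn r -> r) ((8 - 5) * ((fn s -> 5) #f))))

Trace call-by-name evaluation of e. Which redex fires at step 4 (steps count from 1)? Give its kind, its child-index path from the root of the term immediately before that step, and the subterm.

Answer: beta at 1 : ((\s.5) false)

Derivation:
step 0: (let x = (let y = (if (let z = false in false) then (if true then (\u.false) else (\v.false)) else (let w = 6 in (\p.false))) in (if (true && true) then ((\q.y) false) else y)) in ((\r.r) ((8 - 5) * ((\s.5) false))))
step 1: [let@root] ((\r.r) ((8 - 5) * ((\s.5) false)))
step 2: [beta@root] ((8 - 5) * ((\s.5) false))
step 3: [delta@0] (3 * ((\s.5) false))
step 4: [beta@1] (3 * 5)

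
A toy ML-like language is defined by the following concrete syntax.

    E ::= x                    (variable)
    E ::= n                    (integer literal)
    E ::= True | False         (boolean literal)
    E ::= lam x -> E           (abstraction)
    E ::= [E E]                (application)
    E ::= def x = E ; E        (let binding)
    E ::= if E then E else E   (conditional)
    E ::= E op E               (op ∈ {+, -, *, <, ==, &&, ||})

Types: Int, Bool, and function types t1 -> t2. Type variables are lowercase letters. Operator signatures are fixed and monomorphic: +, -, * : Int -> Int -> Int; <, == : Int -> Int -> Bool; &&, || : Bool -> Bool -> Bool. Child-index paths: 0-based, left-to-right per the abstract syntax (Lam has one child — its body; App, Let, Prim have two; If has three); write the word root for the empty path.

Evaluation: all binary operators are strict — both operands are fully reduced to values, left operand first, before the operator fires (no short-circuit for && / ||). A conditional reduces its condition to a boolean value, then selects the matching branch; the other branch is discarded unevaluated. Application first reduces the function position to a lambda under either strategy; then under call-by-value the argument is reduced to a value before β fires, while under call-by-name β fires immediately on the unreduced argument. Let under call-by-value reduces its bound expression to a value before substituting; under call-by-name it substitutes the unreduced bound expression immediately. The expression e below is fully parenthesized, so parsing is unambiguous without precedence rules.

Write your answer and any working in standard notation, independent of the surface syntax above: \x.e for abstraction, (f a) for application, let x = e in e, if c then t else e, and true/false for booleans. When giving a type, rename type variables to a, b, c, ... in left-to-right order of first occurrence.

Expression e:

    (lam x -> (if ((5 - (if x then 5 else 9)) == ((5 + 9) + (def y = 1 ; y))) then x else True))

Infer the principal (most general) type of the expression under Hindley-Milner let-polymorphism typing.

Derivation:
  unify Int ~ Int
x : a
  unify a ~ Bool
  unify Int ~ Int
  unify Int ~ Int
  unify Int ~ Int
  unify Int ~ Int
  unify Int ~ Int
  unify Int ~ Int
let y : Int
y : Int
  unify Int ~ Int
  unify Int ~ Int
  unify Bool ~ Bool
x : Bool
  unify Bool ~ Bool
\x._ : Bool -> Bool

Answer: Bool -> Bool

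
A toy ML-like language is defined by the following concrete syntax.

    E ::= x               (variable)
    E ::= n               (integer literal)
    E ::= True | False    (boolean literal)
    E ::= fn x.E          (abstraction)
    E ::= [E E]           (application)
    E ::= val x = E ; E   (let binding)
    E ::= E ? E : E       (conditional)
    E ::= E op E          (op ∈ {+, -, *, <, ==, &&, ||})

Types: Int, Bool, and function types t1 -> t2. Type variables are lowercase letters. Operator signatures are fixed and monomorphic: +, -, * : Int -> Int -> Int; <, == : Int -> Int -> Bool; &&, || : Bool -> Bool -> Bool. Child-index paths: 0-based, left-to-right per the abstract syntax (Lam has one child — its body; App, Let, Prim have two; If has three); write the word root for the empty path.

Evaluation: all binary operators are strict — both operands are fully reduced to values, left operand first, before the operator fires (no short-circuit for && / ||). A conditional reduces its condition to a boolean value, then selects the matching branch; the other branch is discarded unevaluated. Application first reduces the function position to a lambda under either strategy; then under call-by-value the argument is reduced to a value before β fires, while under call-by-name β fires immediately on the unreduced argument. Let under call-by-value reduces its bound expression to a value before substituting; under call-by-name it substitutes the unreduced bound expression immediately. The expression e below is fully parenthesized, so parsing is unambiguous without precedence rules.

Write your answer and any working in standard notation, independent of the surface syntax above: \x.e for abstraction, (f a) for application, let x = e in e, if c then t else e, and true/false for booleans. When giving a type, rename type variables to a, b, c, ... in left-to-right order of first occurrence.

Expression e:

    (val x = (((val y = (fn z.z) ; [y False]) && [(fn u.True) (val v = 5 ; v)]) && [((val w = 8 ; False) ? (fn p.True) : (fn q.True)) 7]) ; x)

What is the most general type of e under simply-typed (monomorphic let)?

Answer: Bool

Working:
z : a
\z._ : a -> a
let y : a -> a
y : a -> a
  unify a -> a ~ Bool -> b
  unify a ~ Bool
  unify Bool ~ b
_ _ : Bool
  unify Bool ~ Bool
\u._ : c -> Bool
let v : Int
v : Int
  unify c -> Bool ~ Int -> d
  unify c ~ Int
  unify Bool ~ d
_ _ : Bool
  unify Bool ~ Bool
  unify Bool ~ Bool
let w : Int
  unify Bool ~ Bool
\p._ : e -> Bool
\q._ : f -> Bool
  unify e -> Bool ~ f -> Bool
  unify e ~ f
  unify Bool ~ Bool
  unify f -> Bool ~ Int -> g
  unify f ~ Int
  unify Bool ~ g
_ _ : Bool
  unify Bool ~ Bool
let x : Bool
x : Bool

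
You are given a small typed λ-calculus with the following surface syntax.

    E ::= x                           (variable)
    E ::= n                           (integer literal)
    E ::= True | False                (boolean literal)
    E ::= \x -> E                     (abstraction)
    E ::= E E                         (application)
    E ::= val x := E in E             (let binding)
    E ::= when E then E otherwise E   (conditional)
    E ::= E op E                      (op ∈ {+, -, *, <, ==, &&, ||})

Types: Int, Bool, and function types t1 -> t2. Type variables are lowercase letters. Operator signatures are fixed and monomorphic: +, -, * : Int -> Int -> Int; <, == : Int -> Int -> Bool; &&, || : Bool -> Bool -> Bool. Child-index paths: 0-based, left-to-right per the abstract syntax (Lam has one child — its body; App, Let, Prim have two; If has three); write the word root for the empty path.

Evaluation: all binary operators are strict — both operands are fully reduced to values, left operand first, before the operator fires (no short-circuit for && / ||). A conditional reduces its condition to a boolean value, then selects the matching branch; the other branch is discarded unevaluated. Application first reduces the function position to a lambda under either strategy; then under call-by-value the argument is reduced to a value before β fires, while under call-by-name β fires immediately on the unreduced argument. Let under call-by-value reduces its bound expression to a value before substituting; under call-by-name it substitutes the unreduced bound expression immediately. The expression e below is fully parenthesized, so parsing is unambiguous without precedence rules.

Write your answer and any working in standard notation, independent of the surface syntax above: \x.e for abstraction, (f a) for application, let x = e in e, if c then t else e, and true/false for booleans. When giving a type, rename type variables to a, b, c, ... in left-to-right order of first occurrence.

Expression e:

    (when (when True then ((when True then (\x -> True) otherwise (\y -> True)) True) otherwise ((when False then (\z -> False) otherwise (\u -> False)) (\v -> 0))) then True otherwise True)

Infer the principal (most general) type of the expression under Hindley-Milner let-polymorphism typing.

Answer: Bool

Working:
  unify Bool ~ Bool
  unify Bool ~ Bool
\x._ : a -> Bool
\y._ : b -> Bool
  unify a -> Bool ~ b -> Bool
  unify a ~ b
  unify Bool ~ Bool
  unify b -> Bool ~ Bool -> c
  unify b ~ Bool
  unify Bool ~ c
_ _ : Bool
  unify Bool ~ Bool
\z._ : d -> Bool
\u._ : e -> Bool
  unify d -> Bool ~ e -> Bool
  unify d ~ e
  unify Bool ~ Bool
\v._ : f -> Int
  unify e -> Bool ~ (f -> Int) -> g
  unify e ~ f -> Int
  unify Bool ~ g
_ _ : Bool
  unify Bool ~ Bool
  unify Bool ~ Bool
  unify Bool ~ Bool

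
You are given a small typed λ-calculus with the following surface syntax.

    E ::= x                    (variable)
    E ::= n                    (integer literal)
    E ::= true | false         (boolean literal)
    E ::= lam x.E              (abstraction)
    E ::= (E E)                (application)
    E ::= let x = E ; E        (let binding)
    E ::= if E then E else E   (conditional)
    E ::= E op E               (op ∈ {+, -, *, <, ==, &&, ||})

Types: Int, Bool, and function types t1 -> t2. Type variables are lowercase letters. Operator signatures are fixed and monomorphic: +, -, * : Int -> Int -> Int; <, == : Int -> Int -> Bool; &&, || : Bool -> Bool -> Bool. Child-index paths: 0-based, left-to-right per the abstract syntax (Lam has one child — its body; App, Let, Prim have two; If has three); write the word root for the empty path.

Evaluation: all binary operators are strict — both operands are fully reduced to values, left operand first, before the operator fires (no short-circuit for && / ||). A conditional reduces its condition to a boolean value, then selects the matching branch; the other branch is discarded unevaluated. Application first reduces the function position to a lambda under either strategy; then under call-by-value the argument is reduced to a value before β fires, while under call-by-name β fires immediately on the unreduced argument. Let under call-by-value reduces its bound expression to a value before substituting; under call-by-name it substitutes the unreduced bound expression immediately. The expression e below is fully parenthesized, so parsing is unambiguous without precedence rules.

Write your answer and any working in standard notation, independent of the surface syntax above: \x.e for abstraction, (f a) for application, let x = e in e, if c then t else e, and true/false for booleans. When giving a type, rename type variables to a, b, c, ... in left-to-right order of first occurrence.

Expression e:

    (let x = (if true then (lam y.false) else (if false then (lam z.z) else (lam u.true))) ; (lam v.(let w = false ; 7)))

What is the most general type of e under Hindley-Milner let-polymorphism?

Working:
  unify Bool ~ Bool
\y._ : a -> Bool
  unify Bool ~ Bool
z : b
\z._ : b -> b
\u._ : c -> Bool
  unify b -> b ~ c -> Bool
  unify b ~ c
  unify c ~ Bool
  unify a -> Bool ~ Bool -> Bool
  unify a ~ Bool
  unify Bool ~ Bool
let x : Bool -> Bool
let w : Bool
\v._ : d -> Int

Answer: a -> Int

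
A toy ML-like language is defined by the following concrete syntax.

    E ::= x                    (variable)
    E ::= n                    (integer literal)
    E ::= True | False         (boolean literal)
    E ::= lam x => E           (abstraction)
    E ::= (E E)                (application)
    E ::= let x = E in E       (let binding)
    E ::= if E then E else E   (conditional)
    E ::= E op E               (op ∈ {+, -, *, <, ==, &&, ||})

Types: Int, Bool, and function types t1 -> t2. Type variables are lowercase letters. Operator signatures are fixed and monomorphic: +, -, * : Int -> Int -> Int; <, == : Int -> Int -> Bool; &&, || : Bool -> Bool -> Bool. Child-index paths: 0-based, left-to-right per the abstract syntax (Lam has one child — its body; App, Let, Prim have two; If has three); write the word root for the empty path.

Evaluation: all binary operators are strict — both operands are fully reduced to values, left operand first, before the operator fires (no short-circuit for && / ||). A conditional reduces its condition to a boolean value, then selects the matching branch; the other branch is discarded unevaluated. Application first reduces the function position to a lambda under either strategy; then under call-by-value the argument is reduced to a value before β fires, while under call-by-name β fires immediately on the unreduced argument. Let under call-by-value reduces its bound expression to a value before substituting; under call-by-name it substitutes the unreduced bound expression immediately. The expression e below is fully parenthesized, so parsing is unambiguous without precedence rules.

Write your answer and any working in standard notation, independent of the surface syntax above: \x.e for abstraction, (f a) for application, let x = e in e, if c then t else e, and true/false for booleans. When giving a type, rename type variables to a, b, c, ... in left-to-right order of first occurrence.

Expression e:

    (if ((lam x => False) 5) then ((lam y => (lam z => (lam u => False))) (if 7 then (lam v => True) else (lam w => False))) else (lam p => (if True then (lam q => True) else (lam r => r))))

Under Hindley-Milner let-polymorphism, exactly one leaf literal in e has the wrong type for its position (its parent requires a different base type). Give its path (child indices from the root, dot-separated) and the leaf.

Trace:
\x._ : a -> Bool
  unify a -> Bool ~ Int -> b
  unify a ~ Int
  unify Bool ~ b
_ _ : Bool
  unify Bool ~ Bool
\u._ : e -> Bool
\z._ : d -> e -> Bool
\y._ : c -> d -> e -> Bool
  unify Int ~ Bool
  FAIL: mismatch Int ~ Bool

Answer: 1.1.0 : 7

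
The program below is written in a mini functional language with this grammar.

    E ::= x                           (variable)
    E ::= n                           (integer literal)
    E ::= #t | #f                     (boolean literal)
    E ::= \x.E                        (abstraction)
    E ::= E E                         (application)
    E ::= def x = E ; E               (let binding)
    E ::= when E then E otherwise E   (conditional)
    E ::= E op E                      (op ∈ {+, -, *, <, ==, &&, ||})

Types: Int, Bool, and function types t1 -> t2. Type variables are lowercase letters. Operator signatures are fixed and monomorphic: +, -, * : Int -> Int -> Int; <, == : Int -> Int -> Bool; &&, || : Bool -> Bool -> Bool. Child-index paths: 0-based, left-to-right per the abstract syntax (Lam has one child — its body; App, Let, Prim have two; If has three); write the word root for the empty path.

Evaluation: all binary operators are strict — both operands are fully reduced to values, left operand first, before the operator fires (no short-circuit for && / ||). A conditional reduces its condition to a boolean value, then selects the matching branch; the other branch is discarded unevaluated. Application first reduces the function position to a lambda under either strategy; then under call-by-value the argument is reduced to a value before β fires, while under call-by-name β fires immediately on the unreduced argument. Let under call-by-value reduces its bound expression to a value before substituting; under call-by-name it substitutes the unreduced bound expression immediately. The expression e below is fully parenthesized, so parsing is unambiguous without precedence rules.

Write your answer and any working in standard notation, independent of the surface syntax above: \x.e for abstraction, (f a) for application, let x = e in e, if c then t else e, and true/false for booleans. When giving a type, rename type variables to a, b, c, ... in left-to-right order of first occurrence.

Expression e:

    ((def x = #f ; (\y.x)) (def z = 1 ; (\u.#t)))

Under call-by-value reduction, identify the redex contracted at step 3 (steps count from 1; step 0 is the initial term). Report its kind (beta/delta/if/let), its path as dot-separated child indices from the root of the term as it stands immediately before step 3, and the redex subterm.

Answer: beta at root : ((\y.false) (\u.true))

Trace:
step 0: ((let x = false in (\y.x)) (let z = 1 in (\u.true)))
step 1: [let@0] ((\y.false) (let z = 1 in (\u.true)))
step 2: [let@1] ((\y.false) (\u.true))
step 3: [beta@root] false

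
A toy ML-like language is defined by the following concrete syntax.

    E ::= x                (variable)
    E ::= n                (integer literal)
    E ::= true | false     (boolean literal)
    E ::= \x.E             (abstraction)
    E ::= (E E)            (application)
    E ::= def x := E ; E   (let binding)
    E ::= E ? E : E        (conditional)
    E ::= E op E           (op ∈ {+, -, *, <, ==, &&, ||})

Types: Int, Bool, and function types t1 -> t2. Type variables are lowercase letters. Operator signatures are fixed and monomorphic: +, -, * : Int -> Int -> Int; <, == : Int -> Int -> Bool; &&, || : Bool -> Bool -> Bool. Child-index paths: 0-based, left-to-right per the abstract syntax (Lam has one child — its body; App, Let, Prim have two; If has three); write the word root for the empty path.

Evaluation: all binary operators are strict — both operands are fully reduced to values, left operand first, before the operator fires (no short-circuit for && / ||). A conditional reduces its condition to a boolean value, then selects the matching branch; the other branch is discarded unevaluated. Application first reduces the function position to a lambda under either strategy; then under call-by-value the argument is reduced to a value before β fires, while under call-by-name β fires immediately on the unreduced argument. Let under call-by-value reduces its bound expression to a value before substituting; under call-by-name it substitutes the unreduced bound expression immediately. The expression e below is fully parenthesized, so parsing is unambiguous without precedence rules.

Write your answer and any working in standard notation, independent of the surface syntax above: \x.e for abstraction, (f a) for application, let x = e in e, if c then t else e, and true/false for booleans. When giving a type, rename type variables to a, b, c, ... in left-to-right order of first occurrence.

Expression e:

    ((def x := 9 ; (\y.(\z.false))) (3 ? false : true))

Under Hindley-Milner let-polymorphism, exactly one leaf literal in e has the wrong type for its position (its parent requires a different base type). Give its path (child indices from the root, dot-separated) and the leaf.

Answer: 1.0 : 3

Derivation:
let x : Int
\z._ : b -> Bool
\y._ : a -> b -> Bool
  unify Int ~ Bool
  FAIL: mismatch Int ~ Bool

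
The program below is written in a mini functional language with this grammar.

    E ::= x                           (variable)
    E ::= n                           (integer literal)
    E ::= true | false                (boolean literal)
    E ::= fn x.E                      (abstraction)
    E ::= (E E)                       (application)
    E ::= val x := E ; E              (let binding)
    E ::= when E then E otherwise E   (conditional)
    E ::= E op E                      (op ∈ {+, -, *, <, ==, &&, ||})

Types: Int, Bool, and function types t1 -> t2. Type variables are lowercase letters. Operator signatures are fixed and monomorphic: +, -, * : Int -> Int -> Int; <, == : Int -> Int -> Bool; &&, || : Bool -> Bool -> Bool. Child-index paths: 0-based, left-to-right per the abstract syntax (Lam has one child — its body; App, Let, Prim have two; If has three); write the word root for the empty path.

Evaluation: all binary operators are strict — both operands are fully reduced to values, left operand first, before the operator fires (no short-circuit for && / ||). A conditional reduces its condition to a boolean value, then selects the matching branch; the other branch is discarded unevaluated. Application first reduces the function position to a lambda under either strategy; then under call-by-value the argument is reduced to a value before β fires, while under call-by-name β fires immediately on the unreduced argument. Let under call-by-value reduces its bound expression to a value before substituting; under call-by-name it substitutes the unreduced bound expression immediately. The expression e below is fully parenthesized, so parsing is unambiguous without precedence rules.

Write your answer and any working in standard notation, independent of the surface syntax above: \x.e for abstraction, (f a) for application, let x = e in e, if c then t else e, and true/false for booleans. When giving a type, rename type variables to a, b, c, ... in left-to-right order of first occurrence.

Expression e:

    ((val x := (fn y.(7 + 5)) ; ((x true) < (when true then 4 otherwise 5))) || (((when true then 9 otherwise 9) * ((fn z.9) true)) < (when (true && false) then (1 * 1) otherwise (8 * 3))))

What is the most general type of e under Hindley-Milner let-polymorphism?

Derivation:
  unify Int ~ Int
  unify Int ~ Int
\y._ : a -> Int
let x : forall. a -> Int
x : b -> Int
  unify b -> Int ~ Bool -> c
  unify b ~ Bool
  unify Int ~ c
_ _ : Int
  unify Int ~ Int
  unify Bool ~ Bool
  unify Int ~ Int
  unify Int ~ Int
  unify Bool ~ Bool
  unify Bool ~ Bool
  unify Int ~ Int
  unify Int ~ Int
\z._ : d -> Int
  unify d -> Int ~ Bool -> e
  unify d ~ Bool
  unify Int ~ e
_ _ : Int
  unify Int ~ Int
  unify Int ~ Int
  unify Bool ~ Bool
  unify Bool ~ Bool
  unify Bool ~ Bool
  unify Int ~ Int
  unify Int ~ Int
  unify Int ~ Int
  unify Int ~ Int
  unify Int ~ Int
  unify Int ~ Int
  unify Bool ~ Bool

Answer: Bool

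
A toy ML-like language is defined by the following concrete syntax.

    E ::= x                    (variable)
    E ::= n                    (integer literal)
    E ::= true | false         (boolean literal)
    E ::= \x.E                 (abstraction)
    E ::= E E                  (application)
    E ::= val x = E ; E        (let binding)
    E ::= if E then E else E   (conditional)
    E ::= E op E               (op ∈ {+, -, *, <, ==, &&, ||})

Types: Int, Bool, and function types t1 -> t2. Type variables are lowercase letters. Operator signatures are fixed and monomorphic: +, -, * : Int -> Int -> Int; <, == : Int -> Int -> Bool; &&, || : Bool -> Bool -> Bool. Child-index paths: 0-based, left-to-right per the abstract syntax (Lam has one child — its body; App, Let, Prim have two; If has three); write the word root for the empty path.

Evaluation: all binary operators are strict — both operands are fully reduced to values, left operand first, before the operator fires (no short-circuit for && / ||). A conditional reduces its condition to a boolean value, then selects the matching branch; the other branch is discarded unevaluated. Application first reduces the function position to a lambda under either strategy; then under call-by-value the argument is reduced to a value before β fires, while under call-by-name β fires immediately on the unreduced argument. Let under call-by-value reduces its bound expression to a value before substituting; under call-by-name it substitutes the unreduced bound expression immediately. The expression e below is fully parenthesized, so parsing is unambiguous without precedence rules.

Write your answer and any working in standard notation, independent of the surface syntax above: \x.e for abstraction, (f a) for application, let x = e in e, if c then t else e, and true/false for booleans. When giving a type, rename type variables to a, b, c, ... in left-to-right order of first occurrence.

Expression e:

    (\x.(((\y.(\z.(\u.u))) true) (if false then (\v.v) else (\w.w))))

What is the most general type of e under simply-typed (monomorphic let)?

Working:
u : d
\u._ : d -> d
\z._ : c -> d -> d
\y._ : b -> c -> d -> d
  unify b -> c -> d -> d ~ Bool -> e
  unify b ~ Bool
  unify c -> d -> d ~ e
_ _ : c -> d -> d
  unify Bool ~ Bool
v : f
\v._ : f -> f
w : g
\w._ : g -> g
  unify f -> f ~ g -> g
  unify f ~ g
  unify g ~ g
  unify c -> d -> d ~ (g -> g) -> h
  unify c ~ g -> g
  unify d -> d ~ h
_ _ : d -> d
\x._ : a -> d -> d

Answer: a -> b -> b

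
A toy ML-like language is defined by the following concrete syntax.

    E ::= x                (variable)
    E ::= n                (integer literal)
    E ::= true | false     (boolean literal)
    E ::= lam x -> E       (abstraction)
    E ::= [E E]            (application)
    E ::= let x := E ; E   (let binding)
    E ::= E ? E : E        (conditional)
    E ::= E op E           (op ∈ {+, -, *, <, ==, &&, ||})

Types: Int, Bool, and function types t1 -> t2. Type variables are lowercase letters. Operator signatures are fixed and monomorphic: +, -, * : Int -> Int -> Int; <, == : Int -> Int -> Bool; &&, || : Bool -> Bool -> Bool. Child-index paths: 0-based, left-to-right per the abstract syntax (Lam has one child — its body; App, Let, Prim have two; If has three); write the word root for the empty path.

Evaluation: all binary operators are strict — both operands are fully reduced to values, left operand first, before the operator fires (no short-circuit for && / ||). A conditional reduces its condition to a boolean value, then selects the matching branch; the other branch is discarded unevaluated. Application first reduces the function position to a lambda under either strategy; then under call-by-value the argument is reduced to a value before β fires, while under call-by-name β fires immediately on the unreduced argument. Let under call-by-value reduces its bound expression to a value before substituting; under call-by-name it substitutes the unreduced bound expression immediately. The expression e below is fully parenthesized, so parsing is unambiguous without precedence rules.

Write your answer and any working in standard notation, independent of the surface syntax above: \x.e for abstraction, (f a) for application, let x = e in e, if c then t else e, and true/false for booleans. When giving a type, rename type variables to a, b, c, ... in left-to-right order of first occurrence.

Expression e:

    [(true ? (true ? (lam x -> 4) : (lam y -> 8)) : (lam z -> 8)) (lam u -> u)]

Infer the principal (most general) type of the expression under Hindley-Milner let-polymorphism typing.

Working:
  unify Bool ~ Bool
  unify Bool ~ Bool
\x._ : a -> Int
\y._ : b -> Int
  unify a -> Int ~ b -> Int
  unify a ~ b
  unify Int ~ Int
\z._ : c -> Int
  unify b -> Int ~ c -> Int
  unify b ~ c
  unify Int ~ Int
u : d
\u._ : d -> d
  unify c -> Int ~ (d -> d) -> e
  unify c ~ d -> d
  unify Int ~ e
_ _ : Int

Answer: Int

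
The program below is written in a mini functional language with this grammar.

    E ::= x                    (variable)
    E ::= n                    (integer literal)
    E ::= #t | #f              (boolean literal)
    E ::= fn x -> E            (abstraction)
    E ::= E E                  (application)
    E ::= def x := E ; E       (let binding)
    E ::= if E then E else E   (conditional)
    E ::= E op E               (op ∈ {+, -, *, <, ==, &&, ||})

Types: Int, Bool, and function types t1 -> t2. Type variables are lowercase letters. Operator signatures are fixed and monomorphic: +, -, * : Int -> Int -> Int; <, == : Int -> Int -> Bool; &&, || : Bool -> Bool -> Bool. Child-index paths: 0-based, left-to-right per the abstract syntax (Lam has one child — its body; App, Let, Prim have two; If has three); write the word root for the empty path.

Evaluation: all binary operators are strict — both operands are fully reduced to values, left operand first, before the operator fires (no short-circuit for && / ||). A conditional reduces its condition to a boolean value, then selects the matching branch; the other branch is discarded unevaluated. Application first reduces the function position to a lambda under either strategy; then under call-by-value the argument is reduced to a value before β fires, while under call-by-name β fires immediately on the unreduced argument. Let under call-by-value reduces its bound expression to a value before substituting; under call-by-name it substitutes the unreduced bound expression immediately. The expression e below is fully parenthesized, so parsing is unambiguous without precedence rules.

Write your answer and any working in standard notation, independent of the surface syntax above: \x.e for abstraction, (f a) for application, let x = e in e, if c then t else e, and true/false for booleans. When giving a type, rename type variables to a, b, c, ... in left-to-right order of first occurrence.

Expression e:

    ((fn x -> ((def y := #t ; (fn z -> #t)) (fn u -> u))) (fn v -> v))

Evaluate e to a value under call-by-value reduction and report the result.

Answer: true

Derivation:
step 0: ((\x.((let y = true in (\z.true)) (\u.u))) (\v.v))
step 1: [beta@root] ((let y = true in (\z.true)) (\u.u))
step 2: [let@0] ((\z.true) (\u.u))
step 3: [beta@root] true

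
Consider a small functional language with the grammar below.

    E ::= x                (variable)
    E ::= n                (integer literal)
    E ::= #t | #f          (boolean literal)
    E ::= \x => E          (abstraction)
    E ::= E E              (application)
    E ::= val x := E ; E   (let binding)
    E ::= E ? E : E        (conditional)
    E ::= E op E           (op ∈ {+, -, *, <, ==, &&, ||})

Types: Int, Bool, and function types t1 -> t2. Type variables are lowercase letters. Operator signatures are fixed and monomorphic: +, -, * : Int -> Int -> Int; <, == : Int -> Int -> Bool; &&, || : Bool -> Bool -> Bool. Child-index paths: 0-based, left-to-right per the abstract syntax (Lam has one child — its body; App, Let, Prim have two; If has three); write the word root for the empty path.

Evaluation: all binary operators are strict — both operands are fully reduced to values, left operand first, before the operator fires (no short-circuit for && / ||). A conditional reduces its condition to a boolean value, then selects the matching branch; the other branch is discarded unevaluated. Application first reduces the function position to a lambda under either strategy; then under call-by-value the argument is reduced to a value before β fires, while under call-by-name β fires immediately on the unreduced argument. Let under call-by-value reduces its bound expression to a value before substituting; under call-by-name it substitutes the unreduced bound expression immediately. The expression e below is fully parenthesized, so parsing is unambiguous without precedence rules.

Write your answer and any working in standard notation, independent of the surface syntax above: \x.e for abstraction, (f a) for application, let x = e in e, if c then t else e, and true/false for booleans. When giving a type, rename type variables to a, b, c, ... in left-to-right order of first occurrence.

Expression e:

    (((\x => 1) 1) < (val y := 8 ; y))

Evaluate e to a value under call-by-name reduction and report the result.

Answer: true

Derivation:
step 0: (((\x.1) 1) < (let y = 8 in y))
step 1: [beta@0] (1 < (let y = 8 in y))
step 2: [let@1] (1 < 8)
step 3: [delta@root] true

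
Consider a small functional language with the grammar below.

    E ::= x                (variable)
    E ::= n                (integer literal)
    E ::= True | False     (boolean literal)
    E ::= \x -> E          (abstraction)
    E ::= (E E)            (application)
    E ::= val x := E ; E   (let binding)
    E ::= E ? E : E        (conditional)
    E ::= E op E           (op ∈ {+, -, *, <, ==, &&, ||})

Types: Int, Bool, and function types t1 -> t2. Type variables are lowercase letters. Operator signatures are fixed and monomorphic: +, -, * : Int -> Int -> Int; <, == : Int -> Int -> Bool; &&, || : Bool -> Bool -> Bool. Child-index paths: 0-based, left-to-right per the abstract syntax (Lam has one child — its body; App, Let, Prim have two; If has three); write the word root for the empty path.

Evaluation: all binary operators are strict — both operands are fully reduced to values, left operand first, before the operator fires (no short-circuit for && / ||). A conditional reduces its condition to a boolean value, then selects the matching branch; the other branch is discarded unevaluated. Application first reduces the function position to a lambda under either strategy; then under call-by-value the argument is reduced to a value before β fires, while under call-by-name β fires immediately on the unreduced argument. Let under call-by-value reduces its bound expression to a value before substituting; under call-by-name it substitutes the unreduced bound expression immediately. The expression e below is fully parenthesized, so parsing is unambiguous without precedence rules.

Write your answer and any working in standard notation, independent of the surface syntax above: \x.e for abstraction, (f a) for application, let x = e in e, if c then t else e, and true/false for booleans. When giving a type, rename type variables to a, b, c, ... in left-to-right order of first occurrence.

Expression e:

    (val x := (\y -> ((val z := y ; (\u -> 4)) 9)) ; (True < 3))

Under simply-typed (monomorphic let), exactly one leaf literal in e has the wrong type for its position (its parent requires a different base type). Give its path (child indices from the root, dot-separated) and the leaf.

Working:
y : a
let z : a
\u._ : b -> Int
  unify b -> Int ~ Int -> c
  unify b ~ Int
  unify Int ~ c
_ _ : Int
\y._ : a -> Int
let x : a -> Int
  unify Bool ~ Int
  FAIL: mismatch Bool ~ Int

Answer: 1.0 : true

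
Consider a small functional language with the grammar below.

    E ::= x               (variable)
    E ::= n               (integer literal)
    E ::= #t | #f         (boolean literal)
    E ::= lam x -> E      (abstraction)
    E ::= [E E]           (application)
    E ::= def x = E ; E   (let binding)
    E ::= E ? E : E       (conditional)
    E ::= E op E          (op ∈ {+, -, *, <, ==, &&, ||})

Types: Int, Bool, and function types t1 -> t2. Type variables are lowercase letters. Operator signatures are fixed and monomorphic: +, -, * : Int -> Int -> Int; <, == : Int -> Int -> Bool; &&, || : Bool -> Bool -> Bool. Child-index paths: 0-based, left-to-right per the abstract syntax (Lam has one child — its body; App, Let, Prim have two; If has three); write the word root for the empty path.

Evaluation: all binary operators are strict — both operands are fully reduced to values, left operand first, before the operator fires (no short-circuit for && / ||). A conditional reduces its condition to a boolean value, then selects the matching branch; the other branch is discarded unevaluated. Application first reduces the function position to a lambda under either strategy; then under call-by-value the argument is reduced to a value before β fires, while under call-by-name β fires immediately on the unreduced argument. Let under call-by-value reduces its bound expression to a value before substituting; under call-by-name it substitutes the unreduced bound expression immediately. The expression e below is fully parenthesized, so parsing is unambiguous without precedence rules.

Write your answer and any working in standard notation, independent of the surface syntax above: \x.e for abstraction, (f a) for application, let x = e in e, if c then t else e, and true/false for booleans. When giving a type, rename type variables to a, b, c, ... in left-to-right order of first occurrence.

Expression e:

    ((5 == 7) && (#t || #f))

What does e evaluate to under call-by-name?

Working:
step 0: ((5 == 7) && (true || false))
step 1: [delta@0] (false && (true || false))
step 2: [delta@1] (false && true)
step 3: [delta@root] false

Answer: false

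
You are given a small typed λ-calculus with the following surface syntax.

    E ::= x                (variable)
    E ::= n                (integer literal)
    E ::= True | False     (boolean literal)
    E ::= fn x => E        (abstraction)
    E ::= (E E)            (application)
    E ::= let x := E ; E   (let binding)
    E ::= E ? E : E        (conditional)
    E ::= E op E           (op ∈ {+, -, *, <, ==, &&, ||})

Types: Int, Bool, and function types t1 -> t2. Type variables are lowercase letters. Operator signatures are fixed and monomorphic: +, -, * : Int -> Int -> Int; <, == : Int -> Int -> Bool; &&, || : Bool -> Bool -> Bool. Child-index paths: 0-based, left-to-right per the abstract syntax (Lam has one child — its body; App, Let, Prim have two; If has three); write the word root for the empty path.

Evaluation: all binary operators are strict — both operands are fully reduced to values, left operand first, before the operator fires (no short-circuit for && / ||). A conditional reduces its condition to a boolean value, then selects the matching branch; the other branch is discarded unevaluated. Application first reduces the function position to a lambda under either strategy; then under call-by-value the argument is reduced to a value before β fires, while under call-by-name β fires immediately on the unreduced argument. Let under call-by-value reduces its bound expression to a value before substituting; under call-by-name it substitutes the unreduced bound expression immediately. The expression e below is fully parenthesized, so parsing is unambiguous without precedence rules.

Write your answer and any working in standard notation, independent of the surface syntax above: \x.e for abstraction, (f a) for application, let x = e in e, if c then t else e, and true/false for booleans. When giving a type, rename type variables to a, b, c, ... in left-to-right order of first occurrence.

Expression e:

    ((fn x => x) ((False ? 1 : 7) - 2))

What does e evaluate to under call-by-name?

Answer: 5

Derivation:
step 0: ((\x.x) ((if false then 1 else 7) - 2))
step 1: [beta@root] ((if false then 1 else 7) - 2)
step 2: [if@0] (7 - 2)
step 3: [delta@root] 5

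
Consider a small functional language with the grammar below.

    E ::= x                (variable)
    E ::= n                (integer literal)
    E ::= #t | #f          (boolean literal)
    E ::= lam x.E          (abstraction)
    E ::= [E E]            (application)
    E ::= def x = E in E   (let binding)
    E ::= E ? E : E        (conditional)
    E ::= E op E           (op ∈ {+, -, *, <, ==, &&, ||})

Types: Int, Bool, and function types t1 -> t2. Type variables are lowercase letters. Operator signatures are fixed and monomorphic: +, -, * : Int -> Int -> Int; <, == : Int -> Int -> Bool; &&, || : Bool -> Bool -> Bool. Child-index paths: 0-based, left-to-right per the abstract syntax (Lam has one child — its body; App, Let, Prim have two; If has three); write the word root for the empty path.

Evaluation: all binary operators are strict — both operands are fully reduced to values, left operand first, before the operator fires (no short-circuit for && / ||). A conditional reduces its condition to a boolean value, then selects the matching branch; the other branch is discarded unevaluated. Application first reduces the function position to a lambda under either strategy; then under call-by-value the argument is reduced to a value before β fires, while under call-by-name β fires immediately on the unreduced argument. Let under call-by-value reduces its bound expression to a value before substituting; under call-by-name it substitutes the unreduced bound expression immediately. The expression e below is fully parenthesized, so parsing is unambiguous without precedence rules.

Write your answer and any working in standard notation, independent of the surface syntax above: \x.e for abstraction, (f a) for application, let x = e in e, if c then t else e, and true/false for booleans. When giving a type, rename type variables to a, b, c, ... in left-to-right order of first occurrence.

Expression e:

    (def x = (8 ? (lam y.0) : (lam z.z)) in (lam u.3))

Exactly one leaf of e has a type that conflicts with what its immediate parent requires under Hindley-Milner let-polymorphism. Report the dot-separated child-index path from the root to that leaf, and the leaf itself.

Working:
  unify Int ~ Bool
  FAIL: mismatch Int ~ Bool

Answer: 0.0 : 8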